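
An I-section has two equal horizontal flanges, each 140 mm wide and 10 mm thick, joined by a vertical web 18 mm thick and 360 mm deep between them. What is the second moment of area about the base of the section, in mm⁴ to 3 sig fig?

Decompose the section into non-overlapping parts with the origin at the bottom-left of its bounding rectangle.
Bottom flange: 140 × 10, A = 1 400 mm², y = 5 mm, Ī = 11 667 mm⁴.
Web: 18 × 360, A = 6 480 mm², y = 190 mm, Ī = 69 984 000 mm⁴.
Top flange: 140 × 10, A = 1 400 mm², y = 375 mm, Ī = 11 667 mm⁴.
Transfer each piece to a horizontal axis along the bottom face using Ī + A·d² with d = y − 0:
  bottom flange: d = 5 mm → contributes +46 667 mm⁴
  web: d = 190 mm → contributes +303 912 000 mm⁴
  top flange: d = 375 mm → contributes +196 886 667 mm⁴
Total I = 500 845 333 mm⁴.

I_base ≈ 5.01 × 10⁸ mm⁴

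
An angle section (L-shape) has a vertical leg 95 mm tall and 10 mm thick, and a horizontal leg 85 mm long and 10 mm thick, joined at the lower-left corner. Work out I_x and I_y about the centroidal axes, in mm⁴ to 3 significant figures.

Split into non-overlapping primitives; take the origin at the lower-left of the bounding box.
Vertical leg: 10 × 95, A = 950 mm², y = 47.5 mm, Ī = 714 479 mm⁴.
Horizontal leg (remainder): 75 × 10, A = 750 mm², y = 5 mm, Ī = 6 250 mm⁴.
Centroid: ȳ = ΣA·y / ΣA = 28.75 mm.
Transfer each piece to the centroidal x-axis using Ī + A·d² with d = y − 28.75:
  vertical leg: d = 18.75 mm → contributes +1 048 464 mm⁴
  horizontal leg (remainder): d = -23.75 mm → contributes +429 297 mm⁴
Total I = 1 477 760 mm⁴.
For the y-axis: x̄ = 23.75 mm.
Repeating about the centroidal y-axis gives I_y = 1 116 510 mm⁴.

I_x ≈ 1.48 × 10⁶ mm⁴, I_y ≈ 1.12 × 10⁶ mm⁴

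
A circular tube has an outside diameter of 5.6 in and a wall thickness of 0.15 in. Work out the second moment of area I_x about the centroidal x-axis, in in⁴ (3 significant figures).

Treat the section as a set of non-overlapping primitives; coordinates are from the bounding-box lower-left.
Outer circle: ⌀5.6, A = 24.63 in², y = 2.8 in, Ī = 48.275 in⁴.
Bore (subtracted): ⌀5.3, A = 22.062 in², y = 2.8 in, Ī = 38.732 in⁴.
By symmetry the centroid is at mid-height, ȳ = 2.8 in.
All pieces are centred on the centroidal x-axis, so I = ΣĪ (holes subtracted) = 9.5427 in⁴.

I_x ≈ 9.54 in⁴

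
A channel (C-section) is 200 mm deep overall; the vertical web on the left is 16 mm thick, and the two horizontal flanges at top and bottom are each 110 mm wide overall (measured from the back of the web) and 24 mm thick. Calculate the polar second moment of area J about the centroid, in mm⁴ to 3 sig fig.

J ≈ 5.49 × 10⁷ mm⁴

Treat the section as a set of non-overlapping primitives; coordinates are from the bounding-box lower-left.
Web: 16 × 200, A = 3 200 mm², y = 100 mm, Ī = 10 666 667 mm⁴.
Top flange (beyond web): 94 × 24, A = 2 256 mm², y = 188 mm, Ī = 108 288 mm⁴.
Bottom flange (beyond web): 94 × 24, A = 2 256 mm², y = 12 mm, Ī = 108 288 mm⁴.
By symmetry the centroid is at mid-height, ȳ = 100 mm.
Transfer each piece to the centroidal x-axis using Ī + A·d² with d = y − 100:
  web: d = 0 mm → contributes +10 666 667 mm⁴
  top flange (beyond web): d = 88 mm → contributes +17 578 752 mm⁴
  bottom flange (beyond web): d = -88 mm → contributes +17 578 752 mm⁴
Total I = 45 824 171 mm⁴.
For the y-axis: x̄ = 40.178 mm.
Repeating about the centroidal y-axis gives I_y = 9 054 005 mm⁴.
Polar second moment: J = I_x + I_y = 54 878 176 mm⁴.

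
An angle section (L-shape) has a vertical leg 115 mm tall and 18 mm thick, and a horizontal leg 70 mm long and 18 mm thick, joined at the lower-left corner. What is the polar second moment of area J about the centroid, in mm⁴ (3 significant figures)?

Treat the section as a set of non-overlapping primitives; coordinates are from the bounding-box lower-left.
Vertical leg: 18 × 115, A = 2 070 mm², y = 57.5 mm, Ī = 2 281 313 mm⁴.
Horizontal leg (remainder): 52 × 18, A = 936 mm², y = 9 mm, Ī = 25 272 mm⁴.
Centroid: ȳ = ΣA·y / ΣA = 42.398 mm.
Transfer each piece to the centroidal x-axis using Ī + A·d² with d = y − 42.398:
  vertical leg: d = 15.102 mm → contributes +2 753 406 mm⁴
  horizontal leg (remainder): d = -33.398 mm → contributes +1 069 324 mm⁴
Total I = 3 822 729 mm⁴.
For the y-axis: x̄ = 19.898 mm.
Repeating about the centroidal y-axis gives I_y = 1 056 377 mm⁴.
Polar second moment: J = I_x + I_y = 4 879 106 mm⁴.

J ≈ 4.88 × 10⁶ mm⁴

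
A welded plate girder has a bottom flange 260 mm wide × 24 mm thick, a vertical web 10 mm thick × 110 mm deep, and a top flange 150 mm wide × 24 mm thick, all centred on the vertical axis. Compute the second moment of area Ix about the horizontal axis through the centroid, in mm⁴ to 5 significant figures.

Treat the section as a set of non-overlapping primitives; coordinates are from the bounding-box lower-left.
Bottom plate: 260 × 24, A = 6 240 mm², y = 12 mm, Ī = 299 520 mm⁴.
Web plate: 10 × 110, A = 1 100 mm², y = 79 mm, Ī = 1 109 167 mm⁴.
Top plate: 150 × 24, A = 3 600 mm², y = 146 mm, Ī = 172 800 mm⁴.
Centroid: ȳ = ΣA·y / ΣA = 62.83181 mm.
Transfer each piece to the horizontal axis through the centroid using Ī + A·d² with d = y − 62.83181:
  bottom plate: d = -50.83181 mm → contributes +16 422 887 mm⁴
  web plate: d = 16.16819 mm → contributes +1 396 718 mm⁴
  top plate: d = 83.16819 mm → contributes +25 073 812 mm⁴
Total I = 42 893 417 mm⁴.

Ix ≈ 4.2893 × 10⁷ mm⁴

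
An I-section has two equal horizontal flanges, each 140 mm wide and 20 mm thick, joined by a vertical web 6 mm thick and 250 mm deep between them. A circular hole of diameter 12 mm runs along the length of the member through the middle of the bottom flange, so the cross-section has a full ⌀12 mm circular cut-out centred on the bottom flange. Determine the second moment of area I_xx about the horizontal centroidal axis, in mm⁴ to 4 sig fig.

I_xx ≈ 1.080 × 10⁸ mm⁴

Treat the section as a set of non-overlapping primitives; coordinates are from the bounding-box lower-left.
Bottom flange: 140 × 20, A = 2 800 mm², y = 10 mm, Ī = 93333.3 mm⁴.
Web: 6 × 250, A = 1 500 mm², y = 145 mm, Ī = 7 812 500 mm⁴.
Top flange: 140 × 20, A = 2 800 mm², y = 280 mm, Ī = 93333.3 mm⁴.
Hole (subtracted): ⌀12, A = 113.097 mm², y = 10 mm, Ī = 1017.88 mm⁴.
Centroid: ȳ = ΣA·y / ΣA = 147.185 mm.
Transfer each piece to the horizontal centroidal axis using Ī + A·d² with d = y − 147.185:
  bottom flange: d = -137.185 mm → contributes +52 788 754 mm⁴
  web: d = -2.18525 mm → contributes +7 819 663 mm⁴
  top flange: d = 132.815 mm → contributes +49 484 654 mm⁴
  hole: d = -137.185 mm → contributes −2 129 486 mm⁴
Total I = 107 963 585 mm⁴.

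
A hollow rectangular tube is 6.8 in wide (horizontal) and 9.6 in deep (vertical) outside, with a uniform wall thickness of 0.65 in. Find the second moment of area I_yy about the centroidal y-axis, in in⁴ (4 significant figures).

I_yy ≈ 136.5 in⁴

Split into non-overlapping primitives; take the origin at the lower-left of the bounding box.
Outer rectangle: 6.8 × 9.6, A = 65.28 in², x = 3.4 in, Ī = 251.546 in⁴.
Inner void (subtracted): 5.5 × 8.3, A = 45.65 in², x = 3.4 in, Ī = 115.076 in⁴.
By symmetry the centroid is at mid-width, x̄ = 3.4 in.
All pieces are centred on the centroidal y-axis, so I = ΣĪ (holes subtracted) = 136.47 in⁴.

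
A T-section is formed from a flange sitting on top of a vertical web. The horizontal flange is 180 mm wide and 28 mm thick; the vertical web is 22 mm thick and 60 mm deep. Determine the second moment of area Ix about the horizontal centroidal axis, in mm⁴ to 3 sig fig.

Ix ≈ 2.75 × 10⁶ mm⁴

Break the section into simple shapes (no overlaps), measuring from the bottom-left corner of the bounding box.
Flange: 180 × 28, A = 5 040 mm², y = 74 mm, Ī = 329 280 mm⁴.
Web: 22 × 60, A = 1 320 mm², y = 30 mm, Ī = 396 000 mm⁴.
Centroid: ȳ = ΣA·y / ΣA = 64.868 mm.
Transfer each piece to the horizontal centroidal axis using Ī + A·d² with d = y − 64.868:
  flange: d = 9.1321 mm → contributes +749 590 mm⁴
  web: d = -34.868 mm → contributes +2 000 819 mm⁴
Total I = 2 750 409 mm⁴.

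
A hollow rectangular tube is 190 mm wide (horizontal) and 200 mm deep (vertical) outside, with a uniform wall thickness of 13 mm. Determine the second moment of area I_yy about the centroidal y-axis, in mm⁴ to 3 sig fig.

Split into non-overlapping primitives; take the origin at the lower-left of the bounding box.
Outer rectangle: 190 × 200, A = 38 000 mm², x = 95 mm, Ī = 114 316 667 mm⁴.
Inner void (subtracted): 164 × 174, A = 28 536 mm², x = 95 mm, Ī = 63 958 688 mm⁴.
By symmetry the centroid is at mid-width, x̄ = 95 mm.
All pieces are centred on the centroidal y-axis, so I = ΣĪ (holes subtracted) = 50 357 979 mm⁴.

I_yy ≈ 5.04 × 10⁷ mm⁴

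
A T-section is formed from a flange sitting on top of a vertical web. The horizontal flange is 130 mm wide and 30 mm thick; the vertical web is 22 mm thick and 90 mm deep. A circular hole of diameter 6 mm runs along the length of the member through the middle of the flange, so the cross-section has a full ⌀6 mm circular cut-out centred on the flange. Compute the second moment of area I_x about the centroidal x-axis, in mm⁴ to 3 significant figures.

I_x ≈ 6.35 × 10⁶ mm⁴

Decompose the section into non-overlapping parts with the origin at the bottom-left of its bounding rectangle.
Flange: 130 × 30, A = 3 900 mm², y = 105 mm, Ī = 292 500 mm⁴.
Web: 22 × 90, A = 1 980 mm², y = 45 mm, Ī = 1 336 500 mm⁴.
Hole (subtracted): ⌀6, A = 28.274 mm², y = 105 mm, Ī = 63.617 mm⁴.
Centroid: ȳ = ΣA·y / ΣA = 84.698 mm.
Transfer each piece to the centroidal x-axis using Ī + A·d² with d = y − 84.698:
  flange: d = 20.302 mm → contributes +1 899 921 mm⁴
  web: d = -39.698 mm → contributes +4 456 890 mm⁴
  hole: d = 20.302 mm → contributes −11 717 mm⁴
Total I = 6 345 094 mm⁴.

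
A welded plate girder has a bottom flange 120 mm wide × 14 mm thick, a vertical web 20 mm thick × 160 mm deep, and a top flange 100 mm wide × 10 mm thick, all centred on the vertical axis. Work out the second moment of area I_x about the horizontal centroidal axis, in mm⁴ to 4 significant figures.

Break the section into simple shapes (no overlaps), measuring from the bottom-left corner of the bounding box.
Bottom plate: 120 × 14, A = 1 680 mm², y = 7 mm, Ī = 27 440 mm⁴.
Web plate: 20 × 160, A = 3 200 mm², y = 94 mm, Ī = 6 826 667 mm⁴.
Top plate: 100 × 10, A = 1 000 mm², y = 179 mm, Ī = 8333.33 mm⁴.
Centroid: ȳ = ΣA·y / ΣA = 83.5986 mm.
Transfer each piece to the horizontal centroidal axis using Ī + A·d² with d = y − 83.5986:
  bottom plate: d = -76.5986 mm → contributes +9 884 591 mm⁴
  web plate: d = 10.4014 mm → contributes +7 172 869 mm⁴
  top plate: d = 95.4014 mm → contributes +9 109 753 mm⁴
Total I = 26 167 213 mm⁴.

I_x ≈ 2.617 × 10⁷ mm⁴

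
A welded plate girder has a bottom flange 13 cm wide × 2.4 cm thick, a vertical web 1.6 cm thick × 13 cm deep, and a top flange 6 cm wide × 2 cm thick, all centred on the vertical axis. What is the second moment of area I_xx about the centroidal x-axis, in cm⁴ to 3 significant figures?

I_xx ≈ 2480 cm⁴

Split into non-overlapping primitives; take the origin at the lower-left of the bounding box.
Bottom plate: 13 × 2.4, A = 31.2 cm², y = 1.2 cm, Ī = 14.976 cm⁴.
Web plate: 1.6 × 13, A = 20.8 cm², y = 8.9 cm, Ī = 292.93 cm⁴.
Top plate: 6 × 2, A = 12 cm², y = 16.4 cm, Ī = 4 cm⁴.
Centroid: ȳ = ΣA·y / ΣA = 6.5525 cm.
Transfer each piece to the centroidal x-axis using Ī + A·d² with d = y − 6.5525:
  bottom plate: d = -5.3525 cm → contributes +908.83 cm⁴
  web plate: d = 2.3475 cm → contributes +407.56 cm⁴
  top plate: d = 9.8475 cm → contributes +1167.7 cm⁴
Total I = 2484.1 cm⁴.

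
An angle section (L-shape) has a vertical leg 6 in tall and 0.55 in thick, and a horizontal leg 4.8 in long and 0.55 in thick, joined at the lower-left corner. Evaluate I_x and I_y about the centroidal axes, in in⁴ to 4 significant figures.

Split into non-overlapping primitives; take the origin at the lower-left of the bounding box.
Vertical leg: 0.55 × 6, A = 3.3 in², y = 3 in, Ī = 9.9 in⁴.
Horizontal leg (remainder): 4.25 × 0.55, A = 2.3375 in², y = 0.275 in, Ī = 0.0589245 in⁴.
Centroid: ȳ = ΣA·y / ΣA = 1.87012 in.
Transfer each piece to the centroidal x-axis using Ī + A·d² with d = y − 1.87012:
  vertical leg: d = 1.12988 in → contributes +14.1129 in⁴
  horizontal leg (remainder): d = -1.59512 in → contributes +6.00649 in⁴
Total I = 20.1194 in⁴.
For the y-axis: x̄ = 1.27012 in.
Repeating about the centroidal y-axis gives I_y = 11.483 in⁴.

I_x ≈ 20.12 in⁴, I_y ≈ 11.48 in⁴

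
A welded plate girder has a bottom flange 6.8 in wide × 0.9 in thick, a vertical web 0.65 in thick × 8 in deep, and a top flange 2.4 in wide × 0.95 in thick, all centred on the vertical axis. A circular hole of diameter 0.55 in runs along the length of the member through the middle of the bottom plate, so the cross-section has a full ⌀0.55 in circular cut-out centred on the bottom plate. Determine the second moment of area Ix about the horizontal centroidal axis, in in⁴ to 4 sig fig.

Split into non-overlapping primitives; take the origin at the lower-left of the bounding box.
Bottom plate: 6.8 × 0.9, A = 6.12 in², y = 0.45 in, Ī = 0.4131 in⁴.
Web plate: 0.65 × 8, A = 5.2 in², y = 4.9 in, Ī = 27.7333 in⁴.
Top plate: 2.4 × 0.95, A = 2.28 in², y = 9.375 in, Ī = 0.171475 in⁴.
Hole (subtracted): ⌀0.55, A = 0.237583 in², y = 0.45 in, Ī = 0.0044918 in⁴.
Centroid: ȳ = ΣA·y / ΣA = 3.70458 in.
Transfer each piece to the horizontal centroidal axis using Ī + A·d² with d = y − 3.70458:
  bottom plate: d = -3.25458 in → contributes +65.2378 in⁴
  web plate: d = 1.19542 in → contributes +35.1643 in⁴
  top plate: d = 5.67042 in → contributes +73.4819 in⁴
  hole: d = -3.25458 in → contributes −2.52103 in⁴
Total I = 171.363 in⁴.

Ix ≈ 171.4 in⁴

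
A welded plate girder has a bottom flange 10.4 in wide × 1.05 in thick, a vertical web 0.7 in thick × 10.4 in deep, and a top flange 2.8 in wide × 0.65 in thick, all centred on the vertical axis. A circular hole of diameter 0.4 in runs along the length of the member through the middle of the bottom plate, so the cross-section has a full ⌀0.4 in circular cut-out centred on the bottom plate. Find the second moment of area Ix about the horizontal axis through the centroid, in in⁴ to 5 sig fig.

Split into non-overlapping primitives; take the origin at the lower-left of the bounding box.
Bottom plate: 10.4 × 1.05, A = 10.92 in², y = 0.525 in, Ī = 1.003275 in⁴.
Web plate: 0.7 × 10.4, A = 7.28 in², y = 6.25 in, Ī = 65.61707 in⁴.
Top plate: 2.8 × 0.65, A = 1.82 in², y = 11.775 in, Ī = 0.06407917 in⁴.
Hole (subtracted): ⌀0.4, A = 0.1256637 in², y = 0.525 in, Ī = 0.001256637 in⁴.
Centroid: ȳ = ΣA·y / ΣA = 3.649155 in.
Transfer each piece to the horizontal axis through the centroid using Ī + A·d² with d = y − 3.649155:
  bottom plate: d = -3.124155 in → contributes +107.5863 in⁴
  web plate: d = 2.600845 in → contributes +114.8618 in⁴
  top plate: d = 8.125845 in → contributes +120.2375 in⁴
  hole: d = -3.124155 in → contributes −1.227778 in⁴
Total I = 341.4578 in⁴.

Ix ≈ 341.46 in⁴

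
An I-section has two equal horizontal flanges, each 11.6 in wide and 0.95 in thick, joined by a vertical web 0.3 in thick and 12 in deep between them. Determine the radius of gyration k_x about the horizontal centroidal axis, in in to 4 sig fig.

Treat the section as a set of non-overlapping primitives; coordinates are from the bounding-box lower-left.
Bottom flange: 11.6 × 0.95, A = 11.02 in², y = 0.475 in, Ī = 0.828796 in⁴.
Web: 0.3 × 12, A = 3.6 in², y = 6.95 in, Ī = 43.2 in⁴.
Top flange: 11.6 × 0.95, A = 11.02 in², y = 13.425 in, Ī = 0.828796 in⁴.
By symmetry the centroid is at mid-height, ȳ = 6.95 in.
Transfer each piece to the horizontal centroidal axis using Ī + A·d² with d = y − 6.95:
  bottom flange: d = -6.475 in → contributes +462.849 in⁴
  web: d = 0 in → contributes +43.2 in⁴
  top flange: d = 6.475 in → contributes +462.849 in⁴
Total I = 968.898 in⁴.
Radius of gyration: k = √(I/A) = √(968.898 / 25.64) = 6.14724 in.

k_x ≈ 6.147 in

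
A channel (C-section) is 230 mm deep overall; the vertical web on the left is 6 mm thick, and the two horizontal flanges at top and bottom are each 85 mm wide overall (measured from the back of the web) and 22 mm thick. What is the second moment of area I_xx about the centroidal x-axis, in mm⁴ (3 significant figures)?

I_xx ≈ 4.38 × 10⁷ mm⁴

Break the section into simple shapes (no overlaps), measuring from the bottom-left corner of the bounding box.
Web: 6 × 230, A = 1 380 mm², y = 115 mm, Ī = 6 083 500 mm⁴.
Top flange (beyond web): 79 × 22, A = 1 738 mm², y = 219 mm, Ī = 70 099 mm⁴.
Bottom flange (beyond web): 79 × 22, A = 1 738 mm², y = 11 mm, Ī = 70 099 mm⁴.
By symmetry the centroid is at mid-height, ȳ = 115 mm.
Transfer each piece to the centroidal x-axis using Ī + A·d² with d = y − 115:
  web: d = 0 mm → contributes +6 083 500 mm⁴
  top flange (beyond web): d = 104 mm → contributes +18 868 307 mm⁴
  bottom flange (beyond web): d = -104 mm → contributes +18 868 307 mm⁴
Total I = 43 820 115 mm⁴.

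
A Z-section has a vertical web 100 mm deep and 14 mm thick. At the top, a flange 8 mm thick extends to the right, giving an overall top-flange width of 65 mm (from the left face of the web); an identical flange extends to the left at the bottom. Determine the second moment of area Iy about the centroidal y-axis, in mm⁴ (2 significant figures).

Iy ≈ 1.1 × 10⁶ mm⁴

Treat the section as a set of non-overlapping primitives; coordinates are from the bounding-box lower-left.
Web: 14 × 100, A = 1 400 mm², x = 58 mm, Ī = 22 867 mm⁴.
Top flange (beyond web): 51 × 8, A = 408 mm², x = 90.5 mm, Ī = 88 434 mm⁴.
Bottom flange (beyond web): 51 × 8, A = 408 mm², x = 25.5 mm, Ī = 88 434 mm⁴.
Centroid: x̄ = ΣA·x / ΣA = 58 mm.
Transfer each piece to the centroidal y-axis using Ī + A·d² with d = x − 58:
  web: d = 0 mm → contributes +22 867 mm⁴
  top flange (beyond web): d = 32.5 mm → contributes +519 384 mm⁴
  bottom flange (beyond web): d = -32.5 mm → contributes +519 384 mm⁴
Total I = 1 061 635 mm⁴.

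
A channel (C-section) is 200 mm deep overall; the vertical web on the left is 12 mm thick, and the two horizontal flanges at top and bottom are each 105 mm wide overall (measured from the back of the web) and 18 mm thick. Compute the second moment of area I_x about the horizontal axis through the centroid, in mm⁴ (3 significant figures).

I_x ≈ 3.58 × 10⁷ mm⁴

Treat the section as a set of non-overlapping primitives; coordinates are from the bounding-box lower-left.
Web: 12 × 200, A = 2 400 mm², y = 100 mm, Ī = 8 000 000 mm⁴.
Top flange (beyond web): 93 × 18, A = 1 674 mm², y = 191 mm, Ī = 45 198 mm⁴.
Bottom flange (beyond web): 93 × 18, A = 1 674 mm², y = 9 mm, Ī = 45 198 mm⁴.
By symmetry the centroid is at mid-height, ȳ = 100 mm.
Transfer each piece to the horizontal axis through the centroid using Ī + A·d² with d = y − 100:
  web: d = 0 mm → contributes +8 000 000 mm⁴
  top flange (beyond web): d = 91 mm → contributes +13 907 592 mm⁴
  bottom flange (beyond web): d = -91 mm → contributes +13 907 592 mm⁴
Total I = 35 815 184 mm⁴.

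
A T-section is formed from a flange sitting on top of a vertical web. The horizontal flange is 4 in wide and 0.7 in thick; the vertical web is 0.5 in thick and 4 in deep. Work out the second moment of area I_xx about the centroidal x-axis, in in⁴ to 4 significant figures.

I_xx ≈ 9.224 in⁴

Break the section into simple shapes (no overlaps), measuring from the bottom-left corner of the bounding box.
Flange: 4 × 0.7, A = 2.8 in², y = 4.35 in, Ī = 0.114333 in⁴.
Web: 0.5 × 4, A = 2 in², y = 2 in, Ī = 2.66667 in⁴.
Centroid: ȳ = ΣA·y / ΣA = 3.37083 in.
Transfer each piece to the centroidal x-axis using Ī + A·d² with d = y − 3.37083:
  flange: d = 0.979167 in → contributes +2.79888 in⁴
  web: d = -1.37083 in → contributes +6.42503 in⁴
Total I = 9.22392 in⁴.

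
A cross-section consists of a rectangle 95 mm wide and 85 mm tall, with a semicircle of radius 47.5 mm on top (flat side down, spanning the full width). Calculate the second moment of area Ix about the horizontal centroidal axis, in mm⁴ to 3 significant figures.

Break the section into simple shapes (no overlaps), measuring from the bottom-left corner of the bounding box.
Rectangular body: 95 × 85, A = 8 075 mm², y = 42.5 mm, Ī = 4 861 823 mm⁴.
Semicircular cap: semicircle r = 47.5, A = 3544.1 mm², y = 105.16 mm, Ī = 558 736 mm⁴.
Centroid: ȳ = ΣA·y / ΣA = 61.613 mm.
Transfer each piece to the horizontal centroidal axis using Ī + A·d² with d = y − 61.613:
  rectangular body: d = -19.113 mm → contributes +7 811 583 mm⁴
  semicircular cap: d = 43.547 mm → contributes +7 279 553 mm⁴
Total I = 15 091 136 mm⁴.

Ix ≈ 1.51 × 10⁷ mm⁴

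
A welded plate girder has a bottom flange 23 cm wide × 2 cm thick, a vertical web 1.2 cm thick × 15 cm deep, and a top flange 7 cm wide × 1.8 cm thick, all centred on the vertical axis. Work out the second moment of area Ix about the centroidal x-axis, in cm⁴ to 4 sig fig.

Ix ≈ 3507 cm⁴

Break the section into simple shapes (no overlaps), measuring from the bottom-left corner of the bounding box.
Bottom plate: 23 × 2, A = 46 cm², y = 1 cm, Ī = 15.3333 cm⁴.
Web plate: 1.2 × 15, A = 18 cm², y = 9.5 cm, Ī = 337.5 cm⁴.
Top plate: 7 × 1.8, A = 12.6 cm², y = 17.9 cm, Ī = 3.402 cm⁴.
Centroid: ȳ = ΣA·y / ΣA = 5.77728 cm.
Transfer each piece to the centroidal x-axis using Ī + A·d² with d = y − 5.77728:
  bottom plate: d = -4.77728 cm → contributes +1065.17 cm⁴
  web plate: d = 3.72272 cm → contributes +586.955 cm⁴
  top plate: d = 12.1227 cm → contributes +1855.1 cm⁴
Total I = 3507.22 cm⁴.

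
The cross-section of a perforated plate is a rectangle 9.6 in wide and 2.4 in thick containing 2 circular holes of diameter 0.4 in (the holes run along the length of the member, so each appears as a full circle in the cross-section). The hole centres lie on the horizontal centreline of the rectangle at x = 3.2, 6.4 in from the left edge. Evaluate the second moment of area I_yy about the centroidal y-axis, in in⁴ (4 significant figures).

I_yy ≈ 176.3 in⁴

Break the section into simple shapes (no overlaps), measuring from the bottom-left corner of the bounding box.
Plate: 9.6 × 2.4, A = 23.04 in², x = 4.8 in, Ī = 176.947 in⁴.
Hole 1 (subtracted): ⌀0.4, A = 0.125664 in², x = 3.2 in, Ī = 0.00125664 in⁴.
Hole 2 (subtracted): ⌀0.4, A = 0.125664 in², x = 6.4 in, Ī = 0.00125664 in⁴.
By symmetry the centroid is at mid-width, x̄ = 4.8 in.
Transfer each piece to the centroidal y-axis using Ī + A·d² with d = x − 4.8:
  plate: d = 0 in → contributes +176.947 in⁴
  hole 1: d = -1.6 in → contributes −0.322956 in⁴
  hole 2: d = 1.6 in → contributes −0.322956 in⁴
Total I = 176.301 in⁴.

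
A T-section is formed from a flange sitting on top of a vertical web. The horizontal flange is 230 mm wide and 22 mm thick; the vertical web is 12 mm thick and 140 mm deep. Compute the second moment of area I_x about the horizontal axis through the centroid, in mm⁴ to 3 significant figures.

Break the section into simple shapes (no overlaps), measuring from the bottom-left corner of the bounding box.
Flange: 230 × 22, A = 5 060 mm², y = 151 mm, Ī = 204 087 mm⁴.
Web: 12 × 140, A = 1 680 mm², y = 70 mm, Ī = 2 744 000 mm⁴.
Centroid: ȳ = ΣA·y / ΣA = 130.81 mm.
Transfer each piece to the horizontal axis through the centroid using Ī + A·d² with d = y − 130.81:
  flange: d = 20.19 mm → contributes +2 266 707 mm⁴
  web: d = -60.81 mm → contributes +8 956 416 mm⁴
Total I = 11 223 124 mm⁴.

I_x ≈ 1.12 × 10⁷ mm⁴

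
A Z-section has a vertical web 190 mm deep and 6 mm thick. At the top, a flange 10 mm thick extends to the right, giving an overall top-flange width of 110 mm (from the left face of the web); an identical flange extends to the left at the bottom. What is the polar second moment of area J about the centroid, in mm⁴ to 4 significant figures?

J ≈ 2.847 × 10⁷ mm⁴

Split into non-overlapping primitives; take the origin at the lower-left of the bounding box.
Web: 6 × 190, A = 1 140 mm², y = 95 mm, Ī = 3 429 500 mm⁴.
Top flange (beyond web): 104 × 10, A = 1 040 mm², y = 185 mm, Ī = 8666.67 mm⁴.
Bottom flange (beyond web): 104 × 10, A = 1 040 mm², y = 5 mm, Ī = 8666.67 mm⁴.
Centroid: ȳ = ΣA·y / ΣA = 95 mm.
Transfer each piece to the centroidal x-axis using Ī + A·d² with d = y − 95:
  web: d = 0 mm → contributes +3 429 500 mm⁴
  top flange (beyond web): d = 90 mm → contributes +8 432 667 mm⁴
  bottom flange (beyond web): d = -90 mm → contributes +8 432 667 mm⁴
Total I = 20 294 833 mm⁴.
For the y-axis: x̄ = 107 mm.
Repeating about the centroidal y-axis gives I_y = 8 170 193 mm⁴.
Polar second moment: J = I_x + I_y = 28 465 027 mm⁴.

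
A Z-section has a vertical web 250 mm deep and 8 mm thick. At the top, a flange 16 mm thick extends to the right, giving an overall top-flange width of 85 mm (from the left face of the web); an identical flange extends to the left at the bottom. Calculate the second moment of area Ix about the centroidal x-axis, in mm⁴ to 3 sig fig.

Ix ≈ 4.42 × 10⁷ mm⁴

Treat the section as a set of non-overlapping primitives; coordinates are from the bounding-box lower-left.
Web: 8 × 250, A = 2 000 mm², y = 125 mm, Ī = 10 416 667 mm⁴.
Top flange (beyond web): 77 × 16, A = 1 232 mm², y = 242 mm, Ī = 26 283 mm⁴.
Bottom flange (beyond web): 77 × 16, A = 1 232 mm², y = 8 mm, Ī = 26 283 mm⁴.
Centroid: ȳ = ΣA·y / ΣA = 125 mm.
Transfer each piece to the centroidal x-axis using Ī + A·d² with d = y − 125:
  web: d = 0 mm → contributes +10 416 667 mm⁴
  top flange (beyond web): d = 117 mm → contributes +16 891 131 mm⁴
  bottom flange (beyond web): d = -117 mm → contributes +16 891 131 mm⁴
Total I = 44 198 928 mm⁴.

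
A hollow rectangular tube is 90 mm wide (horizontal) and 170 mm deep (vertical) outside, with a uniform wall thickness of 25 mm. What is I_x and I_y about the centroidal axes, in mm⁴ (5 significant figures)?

Split into non-overlapping primitives; take the origin at the lower-left of the bounding box.
Outer rectangle: 90 × 170, A = 15 300 mm², y = 85 mm, Ī = 36 847 500 mm⁴.
Inner void (subtracted): 40 × 120, A = 4 800 mm², y = 85 mm, Ī = 5 760 000 mm⁴.
By symmetry the centroid is at mid-height, ȳ = 85 mm.
All pieces are centred on the centroidal x-axis, so I = ΣĪ (holes subtracted) = 31 087 500 mm⁴.
Repeating about the centroidal y-axis gives I_y = 9 687 500 mm⁴.

I_x ≈ 3.1088 × 10⁷ mm⁴, I_y ≈ 9.6875 × 10⁶ mm⁴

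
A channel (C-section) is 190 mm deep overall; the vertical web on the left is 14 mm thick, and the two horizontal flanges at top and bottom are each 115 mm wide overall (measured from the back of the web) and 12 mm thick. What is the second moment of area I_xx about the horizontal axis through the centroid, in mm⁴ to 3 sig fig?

Treat the section as a set of non-overlapping primitives; coordinates are from the bounding-box lower-left.
Web: 14 × 190, A = 2 660 mm², y = 95 mm, Ī = 8 002 167 mm⁴.
Top flange (beyond web): 101 × 12, A = 1 212 mm², y = 184 mm, Ī = 14 544 mm⁴.
Bottom flange (beyond web): 101 × 12, A = 1 212 mm², y = 6 mm, Ī = 14 544 mm⁴.
By symmetry the centroid is at mid-height, ȳ = 95 mm.
Transfer each piece to the horizontal axis through the centroid using Ī + A·d² with d = y − 95:
  web: d = 0 mm → contributes +8 002 167 mm⁴
  top flange (beyond web): d = 89 mm → contributes +9 614 796 mm⁴
  bottom flange (beyond web): d = -89 mm → contributes +9 614 796 mm⁴
Total I = 27 231 759 mm⁴.

I_xx ≈ 2.72 × 10⁷ mm⁴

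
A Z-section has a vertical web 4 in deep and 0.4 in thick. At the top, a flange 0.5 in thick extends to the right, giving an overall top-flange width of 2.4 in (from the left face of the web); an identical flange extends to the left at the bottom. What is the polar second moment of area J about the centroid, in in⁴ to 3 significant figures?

Break the section into simple shapes (no overlaps), measuring from the bottom-left corner of the bounding box.
Web: 0.4 × 4, A = 1.6 in², y = 2 in, Ī = 2.1333 in⁴.
Top flange (beyond web): 2 × 0.5, A = 1 in², y = 3.75 in, Ī = 0.020833 in⁴.
Bottom flange (beyond web): 2 × 0.5, A = 1 in², y = 0.25 in, Ī = 0.020833 in⁴.
Centroid: ȳ = ΣA·y / ΣA = 2 in.
Transfer each piece to the centroidal x-axis using Ī + A·d² with d = y − 2:
  web: d = 0 in → contributes +2.1333 in⁴
  top flange (beyond web): d = 1.75 in → contributes +3.0833 in⁴
  bottom flange (beyond web): d = -1.75 in → contributes +3.0833 in⁴
Total I = 8.3 in⁴.
For the y-axis: x̄ = 2.2 in.
Repeating about the centroidal y-axis gives I_y = 3.568 in⁴.
Polar second moment: J = I_x + I_y = 11.868 in⁴.

J ≈ 11.9 in⁴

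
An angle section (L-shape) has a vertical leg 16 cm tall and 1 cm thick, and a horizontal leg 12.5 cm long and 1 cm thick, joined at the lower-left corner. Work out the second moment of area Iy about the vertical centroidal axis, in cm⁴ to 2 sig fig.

Split into non-overlapping primitives; take the origin at the lower-left of the bounding box.
Vertical leg: 1 × 16, A = 16 cm², x = 0.5 cm, Ī = 1.333 cm⁴.
Horizontal leg (remainder): 11.5 × 1, A = 11.5 cm², x = 6.75 cm, Ī = 126.7 cm⁴.
Centroid: x̄ = ΣA·x / ΣA = 3.114 cm.
Transfer each piece to the vertical centroidal axis using Ī + A·d² with d = x − 3.114:
  vertical leg: d = -2.614 cm → contributes +110.6 cm⁴
  horizontal leg (remainder): d = 3.636 cm → contributes +278.8 cm⁴
Total I = 389.4 cm⁴.

Iy ≈ 390 cm⁴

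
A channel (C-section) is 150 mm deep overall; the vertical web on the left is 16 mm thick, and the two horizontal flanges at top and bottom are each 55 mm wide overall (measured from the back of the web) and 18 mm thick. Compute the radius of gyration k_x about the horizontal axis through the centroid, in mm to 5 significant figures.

Treat the section as a set of non-overlapping primitives; coordinates are from the bounding-box lower-left.
Web: 16 × 150, A = 2 400 mm², y = 75 mm, Ī = 4 500 000 mm⁴.
Top flange (beyond web): 39 × 18, A = 702 mm², y = 141 mm, Ī = 18 954 mm⁴.
Bottom flange (beyond web): 39 × 18, A = 702 mm², y = 9 mm, Ī = 18 954 mm⁴.
By symmetry the centroid is at mid-height, ȳ = 75 mm.
Transfer each piece to the horizontal axis through the centroid using Ī + A·d² with d = y − 75:
  web: d = 0 mm → contributes +4 500 000 mm⁴
  top flange (beyond web): d = 66 mm → contributes +3 076 866 mm⁴
  bottom flange (beyond web): d = -66 mm → contributes +3 076 866 mm⁴
Total I = 10 653 732 mm⁴.
Radius of gyration: k = √(I/A) = √(10 653 732 / 3 804) = 52.92132 mm.

k_x ≈ 52.921 mm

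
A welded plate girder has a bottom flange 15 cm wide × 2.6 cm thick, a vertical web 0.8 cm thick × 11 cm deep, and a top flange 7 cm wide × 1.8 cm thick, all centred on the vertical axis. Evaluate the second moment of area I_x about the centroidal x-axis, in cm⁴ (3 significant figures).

I_x ≈ 1870 cm⁴

Break the section into simple shapes (no overlaps), measuring from the bottom-left corner of the bounding box.
Bottom plate: 15 × 2.6, A = 39 cm², y = 1.3 cm, Ī = 21.97 cm⁴.
Web plate: 0.8 × 11, A = 8.8 cm², y = 8.1 cm, Ī = 88.733 cm⁴.
Top plate: 7 × 1.8, A = 12.6 cm², y = 14.5 cm, Ī = 3.402 cm⁴.
Centroid: ȳ = ΣA·y / ΣA = 5.0444 cm.
Transfer each piece to the centroidal x-axis using Ī + A·d² with d = y − 5.0444:
  bottom plate: d = -3.7444 cm → contributes +568.76 cm⁴
  web plate: d = 3.0556 cm → contributes +170.9 cm⁴
  top plate: d = 9.4556 cm → contributes +1 130 cm⁴
Total I = 1869.6 cm⁴.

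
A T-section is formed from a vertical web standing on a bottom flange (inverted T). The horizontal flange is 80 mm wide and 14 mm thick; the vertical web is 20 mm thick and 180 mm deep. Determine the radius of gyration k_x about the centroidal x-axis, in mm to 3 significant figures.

Break the section into simple shapes (no overlaps), measuring from the bottom-left corner of the bounding box.
Flange: 80 × 14, A = 1 120 mm², y = 7 mm, Ī = 18 293 mm⁴.
Web: 20 × 180, A = 3 600 mm², y = 104 mm, Ī = 9 720 000 mm⁴.
Centroid: ȳ = ΣA·y / ΣA = 80.983 mm.
Transfer each piece to the centroidal x-axis using Ī + A·d² with d = y − 80.983:
  flange: d = -73.983 mm → contributes +6 148 604 mm⁴
  web: d = 23.017 mm → contributes +11 627 208 mm⁴
Total I = 17 775 812 mm⁴.
Radius of gyration: k = √(I/A) = √(17 775 812 / 4 720) = 61.368 mm.

k_x ≈ 61.4 mm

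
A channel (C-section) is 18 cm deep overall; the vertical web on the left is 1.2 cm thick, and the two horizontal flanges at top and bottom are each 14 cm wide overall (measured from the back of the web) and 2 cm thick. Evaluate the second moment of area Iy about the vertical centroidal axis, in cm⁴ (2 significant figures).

Iy ≈ 1400 cm⁴

Decompose the section into non-overlapping parts with the origin at the bottom-left of its bounding rectangle.
Web: 1.2 × 18, A = 21.6 cm², x = 0.6 cm, Ī = 2.592 cm⁴.
Top flange (beyond web): 12.8 × 2, A = 25.6 cm², x = 7.6 cm, Ī = 349.5 cm⁴.
Bottom flange (beyond web): 12.8 × 2, A = 25.6 cm², x = 7.6 cm, Ī = 349.5 cm⁴.
Centroid: x̄ = ΣA·x / ΣA = 5.523 cm.
Transfer each piece to the vertical centroidal axis using Ī + A·d² with d = x − 5.523:
  web: d = -4.923 cm → contributes +526.1 cm⁴
  top flange (beyond web): d = 2.077 cm → contributes +460 cm⁴
  bottom flange (beyond web): d = 2.077 cm → contributes +460 cm⁴
Total I = 1 446 cm⁴.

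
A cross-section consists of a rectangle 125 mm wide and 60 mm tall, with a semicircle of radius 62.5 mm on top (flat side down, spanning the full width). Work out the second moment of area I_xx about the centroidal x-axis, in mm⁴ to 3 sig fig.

Decompose the section into non-overlapping parts with the origin at the bottom-left of its bounding rectangle.
Rectangular body: 125 × 60, A = 7 500 mm², y = 30 mm, Ī = 2 250 000 mm⁴.
Semicircular cap: semicircle r = 62.5, A = 6135.9 mm², y = 86.526 mm, Ī = 1 674 758 mm⁴.
Centroid: ȳ = ΣA·y / ΣA = 55.436 mm.
Transfer each piece to the centroidal x-axis using Ī + A·d² with d = y − 55.436:
  rectangular body: d = -25.436 mm → contributes +7 102 279 mm⁴
  semicircular cap: d = 31.09 mm → contributes +7 605 748 mm⁴
Total I = 14 708 027 mm⁴.

I_xx ≈ 1.47 × 10⁷ mm⁴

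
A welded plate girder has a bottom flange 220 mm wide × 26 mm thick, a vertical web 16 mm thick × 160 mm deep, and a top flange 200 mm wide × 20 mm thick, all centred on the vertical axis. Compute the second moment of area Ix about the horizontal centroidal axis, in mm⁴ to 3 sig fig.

Ix ≈ 8.54 × 10⁷ mm⁴

Decompose the section into non-overlapping parts with the origin at the bottom-left of its bounding rectangle.
Bottom plate: 220 × 26, A = 5 720 mm², y = 13 mm, Ī = 322 227 mm⁴.
Web plate: 16 × 160, A = 2 560 mm², y = 106 mm, Ī = 5 461 333 mm⁴.
Top plate: 200 × 20, A = 4 000 mm², y = 196 mm, Ī = 133 333 mm⁴.
Centroid: ȳ = ΣA·y / ΣA = 91.997 mm.
Transfer each piece to the horizontal centroidal axis using Ī + A·d² with d = y − 91.997:
  bottom plate: d = -78.997 mm → contributes +36 017 803 mm⁴
  web plate: d = 14.003 mm → contributes +5 963 327 mm⁴
  top plate: d = 104 mm → contributes +43 400 043 mm⁴
Total I = 85 381 173 mm⁴.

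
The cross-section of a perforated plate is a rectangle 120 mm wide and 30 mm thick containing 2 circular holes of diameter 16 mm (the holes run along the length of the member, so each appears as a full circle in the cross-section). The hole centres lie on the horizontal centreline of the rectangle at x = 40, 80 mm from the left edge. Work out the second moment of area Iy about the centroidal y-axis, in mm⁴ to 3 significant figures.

Break the section into simple shapes (no overlaps), measuring from the bottom-left corner of the bounding box.
Plate: 120 × 30, A = 3 600 mm², x = 60 mm, Ī = 4 320 000 mm⁴.
Hole 1 (subtracted): ⌀16, A = 201.06 mm², x = 40 mm, Ī = 3 217 mm⁴.
Hole 2 (subtracted): ⌀16, A = 201.06 mm², x = 80 mm, Ī = 3 217 mm⁴.
By symmetry the centroid is at mid-width, x̄ = 60 mm.
Transfer each piece to the centroidal y-axis using Ī + A·d² with d = x − 60:
  plate: d = 0 mm → contributes +4 320 000 mm⁴
  hole 1: d = -20 mm → contributes −83 642 mm⁴
  hole 2: d = 20 mm → contributes −83 642 mm⁴
Total I = 4 152 716 mm⁴.

Iy ≈ 4.15 × 10⁶ mm⁴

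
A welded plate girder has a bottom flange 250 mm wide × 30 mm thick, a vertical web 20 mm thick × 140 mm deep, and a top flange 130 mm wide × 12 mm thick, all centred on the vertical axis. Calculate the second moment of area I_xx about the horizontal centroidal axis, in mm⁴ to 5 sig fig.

I_xx ≈ 4.5646 × 10⁷ mm⁴

Break the section into simple shapes (no overlaps), measuring from the bottom-left corner of the bounding box.
Bottom plate: 250 × 30, A = 7 500 mm², y = 15 mm, Ī = 562 500 mm⁴.
Web plate: 20 × 140, A = 2 800 mm², y = 100 mm, Ī = 4 573 333 mm⁴.
Top plate: 130 × 12, A = 1 560 mm², y = 176 mm, Ī = 18 720 mm⁴.
Centroid: ȳ = ΣA·y / ΣA = 56.24452 mm.
Transfer each piece to the horizontal centroidal axis using Ī + A·d² with d = y − 56.24452:
  bottom plate: d = -41.24452 mm → contributes +13 320 828 mm⁴
  web plate: d = 43.75548 mm → contributes +9 934 051 mm⁴
  top plate: d = 119.7555 mm → contributes +22 391 265 mm⁴
Total I = 45 646 144 mm⁴.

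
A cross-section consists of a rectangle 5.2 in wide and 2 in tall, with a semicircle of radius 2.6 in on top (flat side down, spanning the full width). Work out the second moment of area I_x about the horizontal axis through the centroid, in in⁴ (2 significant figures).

Decompose the section into non-overlapping parts with the origin at the bottom-left of its bounding rectangle.
Rectangular body: 5.2 × 2, A = 10.4 in², y = 1 in, Ī = 3.467 in⁴.
Semicircular cap: semicircle r = 2.6, A = 10.62 in², y = 3.103 in, Ī = 5.016 in⁴.
Centroid: ȳ = ΣA·y / ΣA = 2.063 in.
Transfer each piece to the horizontal axis through the centroid using Ī + A·d² with d = y − 2.063:
  rectangular body: d = -1.063 in → contributes +15.21 in⁴
  semicircular cap: d = 1.041 in → contributes +16.52 in⁴
Total I = 31.73 in⁴.

I_x ≈ 32 in⁴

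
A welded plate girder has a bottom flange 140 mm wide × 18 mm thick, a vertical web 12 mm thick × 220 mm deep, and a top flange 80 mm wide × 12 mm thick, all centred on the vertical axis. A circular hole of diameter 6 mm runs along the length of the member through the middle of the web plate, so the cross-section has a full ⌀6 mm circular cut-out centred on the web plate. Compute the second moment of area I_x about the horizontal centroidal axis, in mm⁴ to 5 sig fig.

I_x ≈ 5.3497 × 10⁷ mm⁴

Treat the section as a set of non-overlapping primitives; coordinates are from the bounding-box lower-left.
Bottom plate: 140 × 18, A = 2 520 mm², y = 9 mm, Ī = 68 040 mm⁴.
Web plate: 12 × 220, A = 2 640 mm², y = 128 mm, Ī = 10 648 000 mm⁴.
Top plate: 80 × 12, A = 960 mm², y = 244 mm, Ī = 11 520 mm⁴.
Hole (subtracted): ⌀6, A = 28.27433 mm², y = 128 mm, Ī = 63.61725 mm⁴.
Centroid: ȳ = ΣA·y / ΣA = 97.0531 mm.
Transfer each piece to the horizontal centroidal axis using Ī + A·d² with d = y − 97.0531:
  bottom plate: d = -88.0531 mm → contributes +19 606 480 mm⁴
  web plate: d = 30.9469 mm → contributes +13 176 355 mm⁴
  top plate: d = 146.9469 mm → contributes +20 741 175 mm⁴
  hole: d = 30.9469 mm → contributes −27142.24 mm⁴
Total I = 53 496 868 mm⁴.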